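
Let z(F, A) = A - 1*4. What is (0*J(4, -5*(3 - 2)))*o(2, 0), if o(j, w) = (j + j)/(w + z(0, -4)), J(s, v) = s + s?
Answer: 0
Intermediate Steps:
z(F, A) = -4 + A (z(F, A) = A - 4 = -4 + A)
J(s, v) = 2*s
o(j, w) = 2*j/(-8 + w) (o(j, w) = (j + j)/(w + (-4 - 4)) = (2*j)/(w - 8) = (2*j)/(-8 + w) = 2*j/(-8 + w))
(0*J(4, -5*(3 - 2)))*o(2, 0) = (0*(2*4))*(2*2/(-8 + 0)) = (0*8)*(2*2/(-8)) = 0*(2*2*(-⅛)) = 0*(-½) = 0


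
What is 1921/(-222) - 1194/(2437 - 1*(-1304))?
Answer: -2483843/276834 ≈ -8.9723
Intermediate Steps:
1921/(-222) - 1194/(2437 - 1*(-1304)) = 1921*(-1/222) - 1194/(2437 + 1304) = -1921/222 - 1194/3741 = -1921/222 - 1194*1/3741 = -1921/222 - 398/1247 = -2483843/276834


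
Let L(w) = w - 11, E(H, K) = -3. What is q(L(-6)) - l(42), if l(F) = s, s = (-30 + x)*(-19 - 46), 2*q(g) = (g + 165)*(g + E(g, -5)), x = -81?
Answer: -8695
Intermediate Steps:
L(w) = -11 + w
q(g) = (-3 + g)*(165 + g)/2 (q(g) = ((g + 165)*(g - 3))/2 = ((165 + g)*(-3 + g))/2 = ((-3 + g)*(165 + g))/2 = (-3 + g)*(165 + g)/2)
s = 7215 (s = (-30 - 81)*(-19 - 46) = -111*(-65) = 7215)
l(F) = 7215
q(L(-6)) - l(42) = (-495/2 + (-11 - 6)²/2 + 81*(-11 - 6)) - 1*7215 = (-495/2 + (½)*(-17)² + 81*(-17)) - 7215 = (-495/2 + (½)*289 - 1377) - 7215 = (-495/2 + 289/2 - 1377) - 7215 = -1480 - 7215 = -8695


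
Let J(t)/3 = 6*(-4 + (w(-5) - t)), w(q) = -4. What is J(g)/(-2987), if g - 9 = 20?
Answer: 666/2987 ≈ 0.22297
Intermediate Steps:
g = 29 (g = 9 + 20 = 29)
J(t) = -144 - 18*t (J(t) = 3*(6*(-4 + (-4 - t))) = 3*(6*(-8 - t)) = 3*(-48 - 6*t) = -144 - 18*t)
J(g)/(-2987) = (-144 - 18*29)/(-2987) = (-144 - 522)*(-1/2987) = -666*(-1/2987) = 666/2987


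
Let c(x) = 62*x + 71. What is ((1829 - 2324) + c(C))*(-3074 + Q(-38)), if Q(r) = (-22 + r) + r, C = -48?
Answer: 10784800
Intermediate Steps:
c(x) = 71 + 62*x
Q(r) = -22 + 2*r
((1829 - 2324) + c(C))*(-3074 + Q(-38)) = ((1829 - 2324) + (71 + 62*(-48)))*(-3074 + (-22 + 2*(-38))) = (-495 + (71 - 2976))*(-3074 + (-22 - 76)) = (-495 - 2905)*(-3074 - 98) = -3400*(-3172) = 10784800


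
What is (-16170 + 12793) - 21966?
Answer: -25343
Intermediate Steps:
(-16170 + 12793) - 21966 = -3377 - 21966 = -25343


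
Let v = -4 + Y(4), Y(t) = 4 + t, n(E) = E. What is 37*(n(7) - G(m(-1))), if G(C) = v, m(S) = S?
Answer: 111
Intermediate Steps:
v = 4 (v = -4 + (4 + 4) = -4 + 8 = 4)
G(C) = 4
37*(n(7) - G(m(-1))) = 37*(7 - 1*4) = 37*(7 - 4) = 37*3 = 111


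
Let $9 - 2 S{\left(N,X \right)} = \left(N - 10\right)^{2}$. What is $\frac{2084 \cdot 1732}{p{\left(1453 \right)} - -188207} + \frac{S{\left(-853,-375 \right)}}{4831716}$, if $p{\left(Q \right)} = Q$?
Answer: $\frac{120620800907}{6363772615} \approx 18.954$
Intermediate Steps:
$S{\left(N,X \right)} = \frac{9}{2} - \frac{\left(-10 + N\right)^{2}}{2}$ ($S{\left(N,X \right)} = \frac{9}{2} - \frac{\left(N - 10\right)^{2}}{2} = \frac{9}{2} - \frac{\left(-10 + N\right)^{2}}{2}$)
$\frac{2084 \cdot 1732}{p{\left(1453 \right)} - -188207} + \frac{S{\left(-853,-375 \right)}}{4831716} = \frac{2084 \cdot 1732}{1453 - -188207} + \frac{\frac{9}{2} - \frac{\left(-10 - 853\right)^{2}}{2}}{4831716} = \frac{3609488}{1453 + 188207} + \left(\frac{9}{2} - \frac{\left(-863\right)^{2}}{2}\right) \frac{1}{4831716} = \frac{3609488}{189660} + \left(\frac{9}{2} - \frac{744769}{2}\right) \frac{1}{4831716} = 3609488 \cdot \frac{1}{189660} + \left(\frac{9}{2} - \frac{744769}{2}\right) \frac{1}{4831716} = \frac{902372}{47415} - \frac{93095}{1207929} = \frac{120620800907}{6363772615}$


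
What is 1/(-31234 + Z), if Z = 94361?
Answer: 1/63127 ≈ 1.5841e-5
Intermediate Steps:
1/(-31234 + Z) = 1/(-31234 + 94361) = 1/63127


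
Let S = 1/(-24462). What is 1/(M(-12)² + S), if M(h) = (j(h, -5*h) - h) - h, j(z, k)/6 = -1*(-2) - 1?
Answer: 24462/22015799 ≈ 0.0011111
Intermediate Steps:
S = -1/24462 ≈ -4.0880e-5
j(z, k) = 6 (j(z, k) = 6*(-1*(-2) - 1) = 6*(2 - 1) = 6*1 = 6)
M(h) = 6 - 2*h (M(h) = (6 - h) - h = 6 - 2*h)
1/(M(-12)² + S) = 1/((6 - 2*(-12))² - 1/24462) = 1/((6 + 24)² - 1/24462) = 1/(30² - 1/24462) = 1/(900 - 1/24462) = 1/(22015799/24462) = 24462/22015799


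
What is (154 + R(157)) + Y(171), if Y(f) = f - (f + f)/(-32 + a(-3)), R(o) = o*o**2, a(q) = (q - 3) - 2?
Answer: 77404531/20 ≈ 3.8702e+6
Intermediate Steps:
a(q) = -5 + q (a(q) = (-3 + q) - 2 = -5 + q)
R(o) = o**3
Y(f) = 21*f/20 (Y(f) = f - (f + f)/(-32 + (-5 - 3)) = f - 2*f/(-32 - 8) = f - 2*f/(-40) = f - 2*f*(-1)/40 = f - (-1)*f/20 = f + f/20 = 21*f/20)
(154 + R(157)) + Y(171) = (154 + 157**3) + (21/20)*171 = (154 + 3869893) + 3591/20 = 3870047 + 3591/20 = 77404531/20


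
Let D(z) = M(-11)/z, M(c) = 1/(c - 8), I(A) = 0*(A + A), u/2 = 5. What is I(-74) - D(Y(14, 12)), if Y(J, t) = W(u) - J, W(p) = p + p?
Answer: 1/114 ≈ 0.0087719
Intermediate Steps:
u = 10 (u = 2*5 = 10)
W(p) = 2*p
I(A) = 0 (I(A) = 0*(2*A) = 0)
M(c) = 1/(-8 + c)
Y(J, t) = 20 - J (Y(J, t) = 2*10 - J = 20 - J)
D(z) = -1/(19*z) (D(z) = 1/((-8 - 11)*z) = 1/((-19)*z) = -1/(19*z))
I(-74) - D(Y(14, 12)) = 0 - (-1)/(19*(20 - 1*14)) = 0 - (-1)/(19*(20 - 14)) = 0 - (-1)/(19*6) = 0 - 1*(-1/114) = 0 + 1/114 = 1/114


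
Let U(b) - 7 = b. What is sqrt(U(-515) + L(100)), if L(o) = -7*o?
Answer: 2*I*sqrt(302) ≈ 34.756*I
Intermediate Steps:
U(b) = 7 + b
sqrt(U(-515) + L(100)) = sqrt((7 - 515) - 7*100) = sqrt(-508 - 700) = sqrt(-1208) = 2*I*sqrt(302)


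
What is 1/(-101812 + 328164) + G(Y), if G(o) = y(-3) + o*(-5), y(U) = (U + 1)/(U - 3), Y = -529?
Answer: 1796329475/679056 ≈ 2645.3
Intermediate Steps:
y(U) = (1 + U)/(-3 + U)
G(o) = 1/3 - 5*o (G(o) = (1 - 3)/(-3 - 3) + o*(-5) = -2/(-6) - 5*o = -1/6*(-2) - 5*o = 1/3 - 5*o)
1/(-101812 + 328164) + G(Y) = 1/(-101812 + 328164) + (1/3 - 5*(-529)) = 1/226352 + (1/3 + 2645) = 1/226352 + 7936/3 = 1796329475/679056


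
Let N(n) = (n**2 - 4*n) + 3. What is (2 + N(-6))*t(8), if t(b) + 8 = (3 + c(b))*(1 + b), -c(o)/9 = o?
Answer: -40885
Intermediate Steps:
c(o) = -9*o
t(b) = -8 + (1 + b)*(3 - 9*b) (t(b) = -8 + (3 - 9*b)*(1 + b) = -8 + (1 + b)*(3 - 9*b))
N(n) = 3 + n**2 - 4*n
(2 + N(-6))*t(8) = (2 + (3 + (-6)**2 - 4*(-6)))*(-5 - 9*8**2 - 6*8) = (2 + (3 + 36 + 24))*(-5 - 9*64 - 48) = (2 + 63)*(-5 - 576 - 48) = 65*(-629) = -40885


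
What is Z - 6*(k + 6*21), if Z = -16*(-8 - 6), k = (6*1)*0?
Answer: -532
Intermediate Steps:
k = 0 (k = 6*0 = 0)
Z = 224 (Z = -16*(-14) = 224)
Z - 6*(k + 6*21) = 224 - 6*(0 + 6*21) = 224 - 6*(0 + 126) = 224 - 6*126 = 224 - 756 = -532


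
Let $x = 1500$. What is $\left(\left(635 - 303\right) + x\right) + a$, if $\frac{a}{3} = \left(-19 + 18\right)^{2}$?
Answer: $1835$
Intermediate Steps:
$a = 3$ ($a = 3 \left(-19 + 18\right)^{2} = 3 \left(-1\right)^{2} = 3 \cdot 1 = 3$)
$\left(\left(635 - 303\right) + x\right) + a = \left(\left(635 - 303\right) + 1500\right) + 3 = \left(332 + 1500\right) + 3 = 1832 + 3 = 1835$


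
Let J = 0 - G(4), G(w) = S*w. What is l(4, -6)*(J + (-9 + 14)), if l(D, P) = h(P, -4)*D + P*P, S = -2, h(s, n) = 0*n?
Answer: 468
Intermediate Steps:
h(s, n) = 0
l(D, P) = P² (l(D, P) = 0*D + P*P = 0 + P² = P²)
G(w) = -2*w
J = 8 (J = 0 - (-2)*4 = 0 - 1*(-8) = 0 + 8 = 8)
l(4, -6)*(J + (-9 + 14)) = (-6)²*(8 + (-9 + 14)) = 36*(8 + 5) = 36*13 = 468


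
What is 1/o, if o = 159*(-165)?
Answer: -1/26235 ≈ -3.8117e-5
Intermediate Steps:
o = -26235
1/o = 1/(-26235) = -1/26235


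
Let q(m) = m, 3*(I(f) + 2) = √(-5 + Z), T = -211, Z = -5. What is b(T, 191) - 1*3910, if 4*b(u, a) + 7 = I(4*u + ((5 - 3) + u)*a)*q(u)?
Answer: -15225/4 - 211*I*√10/12 ≈ -3806.3 - 55.603*I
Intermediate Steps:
I(f) = -2 + I*√10/3 (I(f) = -2 + √(-5 - 5)/3 = -2 + √(-10)/3 = -2 + (I*√10)/3 = -2 + I*√10/3)
b(u, a) = -7/4 + u*(-2 + I*√10/3)/4 (b(u, a) = -7/4 + ((-2 + I*√10/3)*u)/4 = -7/4 + (u*(-2 + I*√10/3))/4 = -7/4 + u*(-2 + I*√10/3)/4)
b(T, 191) - 1*3910 = (-7/4 - 1/12*(-211)*(6 - I*√10)) - 1*3910 = (-7/4 + (211/2 - 211*I*√10/12)) - 3910 = (415/4 - 211*I*√10/12) - 3910 = -15225/4 - 211*I*√10/12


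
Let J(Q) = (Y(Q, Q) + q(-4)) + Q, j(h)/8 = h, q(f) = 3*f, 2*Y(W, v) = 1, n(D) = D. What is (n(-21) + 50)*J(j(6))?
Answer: 2117/2 ≈ 1058.5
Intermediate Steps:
Y(W, v) = 1/2 (Y(W, v) = (1/2)*1 = 1/2)
j(h) = 8*h
J(Q) = -23/2 + Q (J(Q) = (1/2 + 3*(-4)) + Q = (1/2 - 12) + Q = -23/2 + Q)
(n(-21) + 50)*J(j(6)) = (-21 + 50)*(-23/2 + 8*6) = 29*(-23/2 + 48) = 29*(73/2) = 2117/2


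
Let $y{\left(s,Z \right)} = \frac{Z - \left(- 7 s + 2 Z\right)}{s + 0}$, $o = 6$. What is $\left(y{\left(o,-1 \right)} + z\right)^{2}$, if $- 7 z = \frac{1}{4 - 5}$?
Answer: $\frac{94249}{1764} \approx 53.429$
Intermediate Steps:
$y{\left(s,Z \right)} = \frac{- Z + 7 s}{s}$ ($y{\left(s,Z \right)} = \frac{Z - \left(- 7 s + 2 Z\right)}{s} = \frac{- Z + 7 s}{s}$)
$z = \frac{1}{7}$ ($z = - \frac{1}{7 \left(4 - 5\right)} = - \frac{1}{7 \left(-1\right)} = \left(- \frac{1}{7}\right) \left(-1\right) = \frac{1}{7} \approx 0.14286$)
$\left(y{\left(o,-1 \right)} + z\right)^{2} = \left(\left(7 - - \frac{1}{6}\right) + \frac{1}{7}\right)^{2} = \left(\left(7 - \left(-1\right) \frac{1}{6}\right) + \frac{1}{7}\right)^{2} = \left(\left(7 + \frac{1}{6}\right) + \frac{1}{7}\right)^{2} = \left(\frac{43}{6} + \frac{1}{7}\right)^{2} = \left(\frac{307}{42}\right)^{2} = \frac{94249}{1764}$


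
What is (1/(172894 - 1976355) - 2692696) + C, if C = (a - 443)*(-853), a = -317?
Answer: -3687024523777/1803461 ≈ -2.0444e+6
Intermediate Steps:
C = 648280 (C = (-317 - 443)*(-853) = -760*(-853) = 648280)
(1/(172894 - 1976355) - 2692696) + C = (1/(172894 - 1976355) - 2692696) + 648280 = (1/(-1803461) - 2692696) + 648280 = (-1/1803461 - 2692696) + 648280 = -4856172220857/1803461 + 648280 = -3687024523777/1803461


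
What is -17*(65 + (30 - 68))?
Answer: -459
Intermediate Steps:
-17*(65 + (30 - 68)) = -17*(65 - 38) = -17*27 = -459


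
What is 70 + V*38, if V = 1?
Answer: 108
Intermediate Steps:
70 + V*38 = 70 + 1*38 = 70 + 38 = 108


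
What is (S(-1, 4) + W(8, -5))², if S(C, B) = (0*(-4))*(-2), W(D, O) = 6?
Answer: 36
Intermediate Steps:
S(C, B) = 0 (S(C, B) = 0*(-2) = 0)
(S(-1, 4) + W(8, -5))² = (0 + 6)² = 6² = 36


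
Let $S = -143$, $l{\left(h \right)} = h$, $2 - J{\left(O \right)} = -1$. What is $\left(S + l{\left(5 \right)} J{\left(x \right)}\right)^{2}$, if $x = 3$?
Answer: $16384$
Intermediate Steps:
$J{\left(O \right)} = 3$ ($J{\left(O \right)} = 2 - -1 = 2 + 1 = 3$)
$\left(S + l{\left(5 \right)} J{\left(x \right)}\right)^{2} = \left(-143 + 5 \cdot 3\right)^{2} = \left(-143 + 15\right)^{2} = \left(-128\right)^{2} = 16384$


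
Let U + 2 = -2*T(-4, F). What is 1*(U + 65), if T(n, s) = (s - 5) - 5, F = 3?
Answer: 77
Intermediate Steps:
T(n, s) = -10 + s (T(n, s) = (-5 + s) - 5 = -10 + s)
U = 12 (U = -2 - 2*(-10 + 3) = -2 - 2*(-7) = -2 + 14 = 12)
1*(U + 65) = 1*(12 + 65) = 1*77 = 77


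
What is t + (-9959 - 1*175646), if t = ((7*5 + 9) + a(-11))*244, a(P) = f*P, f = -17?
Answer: -129241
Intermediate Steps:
a(P) = -17*P
t = 56364 (t = ((7*5 + 9) - 17*(-11))*244 = ((35 + 9) + 187)*244 = (44 + 187)*244 = 231*244 = 56364)
t + (-9959 - 1*175646) = 56364 + (-9959 - 1*175646) = 56364 + (-9959 - 175646) = 56364 - 185605 = -129241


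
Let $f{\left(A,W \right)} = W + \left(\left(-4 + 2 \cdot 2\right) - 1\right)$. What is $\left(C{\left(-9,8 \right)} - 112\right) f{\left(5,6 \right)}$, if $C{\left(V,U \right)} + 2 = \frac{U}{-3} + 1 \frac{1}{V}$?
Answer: $- \frac{5255}{9} \approx -583.89$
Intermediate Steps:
$f{\left(A,W \right)} = -1 + W$ ($f{\left(A,W \right)} = W + \left(\left(-4 + 4\right) - 1\right) = W + \left(0 - 1\right) = W - 1 = -1 + W$)
$C{\left(V,U \right)} = -2 + \frac{1}{V} - \frac{U}{3}$ ($C{\left(V,U \right)} = -2 + \left(\frac{U}{-3} + 1 \frac{1}{V}\right) = -2 + \left(U \left(- \frac{1}{3}\right) + \frac{1}{V}\right) = -2 - \left(- \frac{1}{V} + \frac{U}{3}\right) = -2 + \frac{1}{V} - \frac{U}{3}$)
$\left(C{\left(-9,8 \right)} - 112\right) f{\left(5,6 \right)} = \left(\left(-2 + \frac{1}{-9} - \frac{8}{3}\right) - 112\right) \left(-1 + 6\right) = \left(\left(-2 - \frac{1}{9} - \frac{8}{3}\right) - 112\right) 5 = \left(- \frac{43}{9} - 112\right) 5 = \left(- \frac{1051}{9}\right) 5 = - \frac{5255}{9}$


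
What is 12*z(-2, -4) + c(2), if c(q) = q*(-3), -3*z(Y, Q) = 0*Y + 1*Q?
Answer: 10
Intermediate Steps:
z(Y, Q) = -Q/3 (z(Y, Q) = -(0*Y + 1*Q)/3 = -(0 + Q)/3 = -Q/3)
c(q) = -3*q
12*z(-2, -4) + c(2) = 12*(-⅓*(-4)) - 3*2 = 12*(4/3) - 6 = 16 - 6 = 10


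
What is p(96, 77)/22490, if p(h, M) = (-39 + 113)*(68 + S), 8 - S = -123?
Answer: 7363/11245 ≈ 0.65478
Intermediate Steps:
S = 131 (S = 8 - 1*(-123) = 8 + 123 = 131)
p(h, M) = 14726 (p(h, M) = (-39 + 113)*(68 + 131) = 74*199 = 14726)
p(96, 77)/22490 = 14726/22490 = 14726*(1/22490) = 7363/11245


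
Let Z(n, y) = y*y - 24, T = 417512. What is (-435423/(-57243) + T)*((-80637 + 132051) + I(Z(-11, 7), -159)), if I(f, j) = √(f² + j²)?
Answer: 409599482590782/19081 + 7966691613*√25906/19081 ≈ 2.1534e+10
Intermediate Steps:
Z(n, y) = -24 + y² (Z(n, y) = y² - 24 = -24 + y²)
(-435423/(-57243) + T)*((-80637 + 132051) + I(Z(-11, 7), -159)) = (-435423/(-57243) + 417512)*((-80637 + 132051) + √((-24 + 7²)² + (-159)²)) = (-435423*(-1/57243) + 417512)*(51414 + √((-24 + 49)² + 25281)) = (145141/19081 + 417512)*(51414 + √(25² + 25281)) = 7966691613*(51414 + √(625 + 25281))/19081 = 7966691613*(51414 + √25906)/19081 = 409599482590782/19081 + 7966691613*√25906/19081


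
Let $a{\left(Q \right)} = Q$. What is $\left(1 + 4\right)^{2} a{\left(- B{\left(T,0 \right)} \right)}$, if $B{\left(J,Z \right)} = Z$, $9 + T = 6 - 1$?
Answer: $0$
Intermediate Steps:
$T = -4$ ($T = -9 + \left(6 - 1\right) = -9 + 5 = -4$)
$\left(1 + 4\right)^{2} a{\left(- B{\left(T,0 \right)} \right)} = \left(1 + 4\right)^{2} \left(\left(-1\right) 0\right) = 5^{2} \cdot 0 = 25 \cdot 0 = 0$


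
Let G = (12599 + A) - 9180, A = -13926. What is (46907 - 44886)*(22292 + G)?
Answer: 23817485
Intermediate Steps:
G = -10507 (G = (12599 - 13926) - 9180 = -1327 - 9180 = -10507)
(46907 - 44886)*(22292 + G) = (46907 - 44886)*(22292 - 10507) = 2021*11785 = 23817485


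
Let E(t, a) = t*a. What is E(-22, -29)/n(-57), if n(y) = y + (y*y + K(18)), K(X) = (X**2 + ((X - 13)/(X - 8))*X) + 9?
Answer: 319/1767 ≈ 0.18053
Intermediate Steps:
K(X) = 9 + X**2 + X*(-13 + X)/(-8 + X) (K(X) = (X**2 + ((-13 + X)/(-8 + X))*X) + 9 = (X**2 + X*(-13 + X)/(-8 + X)) + 9 = 9 + X**2 + X*(-13 + X)/(-8 + X))
E(t, a) = a*t
n(y) = 342 + y + y**2 (n(y) = y + (y*y + (-72 + 18**3 - 7*18**2 - 4*18)/(-8 + 18)) = y + (y**2 + (-72 + 5832 - 7*324 - 72)/10) = y + (y**2 + (-72 + 5832 - 2268 - 72)/10) = y + (y**2 + (1/10)*3420) = y + (y**2 + 342) = y + (342 + y**2) = 342 + y + y**2)
E(-22, -29)/n(-57) = (-29*(-22))/(342 - 57 + (-57)**2) = 638/(342 - 57 + 3249) = 638/3534 = 638*(1/3534) = 319/1767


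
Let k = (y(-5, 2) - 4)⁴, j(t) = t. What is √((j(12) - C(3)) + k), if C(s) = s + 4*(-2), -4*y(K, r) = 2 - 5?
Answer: 3*√3657/16 ≈ 11.339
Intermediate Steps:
y(K, r) = ¾ (y(K, r) = -(2 - 5)/4 = -¼*(-3) = ¾)
C(s) = -8 + s (C(s) = s - 8 = -8 + s)
k = 28561/256 (k = (¾ - 4)⁴ = (-13/4)⁴ = 28561/256 ≈ 111.57)
√((j(12) - C(3)) + k) = √((12 - (-8 + 3)) + 28561/256) = √((12 - 1*(-5)) + 28561/256) = √((12 + 5) + 28561/256) = √(17 + 28561/256) = √(32913/256) = 3*√3657/16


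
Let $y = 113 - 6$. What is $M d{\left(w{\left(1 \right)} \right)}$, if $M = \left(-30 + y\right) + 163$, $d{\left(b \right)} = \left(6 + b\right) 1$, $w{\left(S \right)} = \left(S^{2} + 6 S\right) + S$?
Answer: $3360$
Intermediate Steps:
$y = 107$ ($y = 113 - 6 = 107$)
$w{\left(S \right)} = S^{2} + 7 S$
$d{\left(b \right)} = 6 + b$
$M = 240$ ($M = \left(-30 + 107\right) + 163 = 77 + 163 = 240$)
$M d{\left(w{\left(1 \right)} \right)} = 240 \left(6 + 1 \left(7 + 1\right)\right) = 240 \left(6 + 1 \cdot 8\right) = 240 \left(6 + 8\right) = 240 \cdot 14 = 3360$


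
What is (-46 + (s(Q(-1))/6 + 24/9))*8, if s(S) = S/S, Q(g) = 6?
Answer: -1036/3 ≈ -345.33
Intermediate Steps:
s(S) = 1
(-46 + (s(Q(-1))/6 + 24/9))*8 = (-46 + (1/6 + 24/9))*8 = (-46 + (1*(1/6) + 24*(1/9)))*8 = (-46 + (1/6 + 8/3))*8 = (-46 + 17/6)*8 = -259/6*8 = -1036/3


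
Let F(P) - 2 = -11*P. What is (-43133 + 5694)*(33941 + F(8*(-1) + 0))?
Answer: -1274086609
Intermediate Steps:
F(P) = 2 - 11*P
(-43133 + 5694)*(33941 + F(8*(-1) + 0)) = (-43133 + 5694)*(33941 + (2 - 11*(8*(-1) + 0))) = -37439*(33941 + (2 - 11*(-8 + 0))) = -37439*(33941 + (2 - 11*(-8))) = -37439*(33941 + (2 + 88)) = -37439*(33941 + 90) = -37439*34031 = -1274086609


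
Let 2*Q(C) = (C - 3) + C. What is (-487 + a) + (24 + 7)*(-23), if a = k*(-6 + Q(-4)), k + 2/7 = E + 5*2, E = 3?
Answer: -18847/14 ≈ -1346.2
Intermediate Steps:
Q(C) = -3/2 + C (Q(C) = ((C - 3) + C)/2 = ((-3 + C) + C)/2 = (-3 + 2*C)/2 = -3/2 + C)
k = 89/7 (k = -2/7 + (3 + 5*2) = -2/7 + (3 + 10) = -2/7 + 13 = 89/7 ≈ 12.714)
a = -2047/14 (a = 89*(-6 + (-3/2 - 4))/7 = 89*(-6 - 11/2)/7 = (89/7)*(-23/2) = -2047/14 ≈ -146.21)
(-487 + a) + (24 + 7)*(-23) = (-487 - 2047/14) + (24 + 7)*(-23) = -8865/14 + 31*(-23) = -8865/14 - 713 = -18847/14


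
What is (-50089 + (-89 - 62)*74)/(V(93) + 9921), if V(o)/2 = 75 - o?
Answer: -20421/3295 ≈ -6.1976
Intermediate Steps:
V(o) = 150 - 2*o (V(o) = 2*(75 - o) = 150 - 2*o)
(-50089 + (-89 - 62)*74)/(V(93) + 9921) = (-50089 + (-89 - 62)*74)/((150 - 2*93) + 9921) = (-50089 - 151*74)/((150 - 186) + 9921) = (-50089 - 11174)/(-36 + 9921) = -61263/9885 = -61263*1/9885 = -20421/3295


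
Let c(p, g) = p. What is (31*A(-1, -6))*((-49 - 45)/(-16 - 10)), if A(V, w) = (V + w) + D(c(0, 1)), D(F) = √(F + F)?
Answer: -10199/13 ≈ -784.54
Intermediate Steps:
D(F) = √2*√F (D(F) = √(2*F) = √2*√F)
A(V, w) = V + w (A(V, w) = (V + w) + √2*√0 = (V + w) + √2*0 = (V + w) + 0 = V + w)
(31*A(-1, -6))*((-49 - 45)/(-16 - 10)) = (31*(-1 - 6))*((-49 - 45)/(-16 - 10)) = (31*(-7))*(-94/(-26)) = -(-20398)*(-1)/26 = -217*47/13 = -10199/13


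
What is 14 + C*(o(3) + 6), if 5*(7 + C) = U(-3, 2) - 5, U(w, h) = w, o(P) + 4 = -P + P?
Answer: -16/5 ≈ -3.2000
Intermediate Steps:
o(P) = -4 (o(P) = -4 + (-P + P) = -4 + 0 = -4)
C = -43/5 (C = -7 + (-3 - 5)/5 = -7 + (1/5)*(-8) = -7 - 8/5 = -43/5 ≈ -8.6000)
14 + C*(o(3) + 6) = 14 - 43*(-4 + 6)/5 = 14 - 43/5*2 = 14 - 86/5 = -16/5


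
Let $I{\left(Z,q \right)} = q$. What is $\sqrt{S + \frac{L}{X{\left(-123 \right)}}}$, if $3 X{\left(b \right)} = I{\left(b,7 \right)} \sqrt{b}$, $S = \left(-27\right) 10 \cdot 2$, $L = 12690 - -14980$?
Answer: $\frac{\sqrt{-44479260 - 7941290 i \sqrt{123}}}{287} \approx 18.137 - 29.478 i$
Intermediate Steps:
$L = 27670$ ($L = 12690 + 14980 = 27670$)
$S = -540$ ($S = \left(-270\right) 2 = -540$)
$X{\left(b \right)} = \frac{7 \sqrt{b}}{3}$
$\sqrt{S + \frac{L}{X{\left(-123 \right)}}} = \sqrt{-540 + \frac{27670}{\frac{7}{3} \sqrt{-123}}} = \sqrt{-540 + \frac{27670}{\frac{7}{3} i \sqrt{123}}} = \sqrt{-540 + 27670 \left(- \frac{i \sqrt{123}}{287}\right)} = \sqrt{-540 - \frac{27670 i \sqrt{123}}{287}}$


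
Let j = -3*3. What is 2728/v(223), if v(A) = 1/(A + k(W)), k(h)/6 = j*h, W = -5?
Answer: 1344904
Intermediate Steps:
j = -9
k(h) = -54*h (k(h) = 6*(-9*h) = -54*h)
v(A) = 1/(270 + A) (v(A) = 1/(A - 54*(-5)) = 1/(A + 270) = 1/(270 + A))
2728/v(223) = 2728/(1/(270 + 223)) = 2728/(1/493) = 2728*493 = 1344904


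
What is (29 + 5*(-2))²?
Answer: 361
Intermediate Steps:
(29 + 5*(-2))² = (29 - 10)² = 19² = 361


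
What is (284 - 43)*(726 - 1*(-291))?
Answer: 245097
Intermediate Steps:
(284 - 43)*(726 - 1*(-291)) = 241*(726 + 291) = 241*1017 = 245097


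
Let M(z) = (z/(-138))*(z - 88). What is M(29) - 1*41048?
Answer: -5662913/138 ≈ -41036.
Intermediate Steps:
M(z) = -z*(-88 + z)/138 (M(z) = (z*(-1/138))*(-88 + z) = (-z/138)*(-88 + z) = -z*(-88 + z)/138)
M(29) - 1*41048 = (1/138)*29*(88 - 1*29) - 1*41048 = (1/138)*29*(88 - 29) - 41048 = (1/138)*29*59 - 41048 = 1711/138 - 41048 = -5662913/138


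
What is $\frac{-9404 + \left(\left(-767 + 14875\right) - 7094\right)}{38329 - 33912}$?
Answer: $- \frac{2390}{4417} \approx -0.54109$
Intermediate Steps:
$\frac{-9404 + \left(\left(-767 + 14875\right) - 7094\right)}{38329 - 33912} = \frac{-9404 + \left(14108 - 7094\right)}{4417} = \left(-9404 + 7014\right) \frac{1}{4417} = \left(-2390\right) \frac{1}{4417} = - \frac{2390}{4417}$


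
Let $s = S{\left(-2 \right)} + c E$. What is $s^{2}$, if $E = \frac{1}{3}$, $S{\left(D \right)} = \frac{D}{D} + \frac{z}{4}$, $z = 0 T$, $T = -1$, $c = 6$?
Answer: $9$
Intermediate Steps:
$z = 0$ ($z = 0 \left(-1\right) = 0$)
$S{\left(D \right)} = 1$ ($S{\left(D \right)} = \frac{D}{D} + \frac{0}{4} = 1 + 0 \cdot \frac{1}{4} = 1 + 0 = 1$)
$E = \frac{1}{3} \approx 0.33333$
$s = 3$ ($s = 1 + 6 \cdot \frac{1}{3} = 1 + 2 = 3$)
$s^{2} = 3^{2} = 9$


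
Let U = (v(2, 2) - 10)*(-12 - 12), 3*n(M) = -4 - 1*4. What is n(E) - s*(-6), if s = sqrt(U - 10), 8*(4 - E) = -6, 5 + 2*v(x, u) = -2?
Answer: -8/3 + 6*sqrt(314) ≈ 103.65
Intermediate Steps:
v(x, u) = -7/2 (v(x, u) = -5/2 + (1/2)*(-2) = -5/2 - 1 = -7/2)
E = 19/4 (E = 4 - 1/8*(-6) = 4 + 3/4 = 19/4 ≈ 4.7500)
n(M) = -8/3 (n(M) = (-4 - 1*4)/3 = (-4 - 4)/3 = (1/3)*(-8) = -8/3)
U = 324 (U = (-7/2 - 10)*(-12 - 12) = -27/2*(-24) = 324)
s = sqrt(314) (s = sqrt(324 - 10) = sqrt(314) ≈ 17.720)
n(E) - s*(-6) = -8/3 - sqrt(314)*(-6) = -8/3 - (-6)*sqrt(314) = -8/3 + 6*sqrt(314)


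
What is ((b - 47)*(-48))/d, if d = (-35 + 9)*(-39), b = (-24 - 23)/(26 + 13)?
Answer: 15040/6591 ≈ 2.2819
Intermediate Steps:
b = -47/39 ≈ -1.2051
d = 1014 (d = -26*(-39) = 1014)
((b - 47)*(-48))/d = ((-47/39 - 47)*(-48))/1014 = -1880/39*(-48)*(1/1014) = (30080/13)*(1/1014) = 15040/6591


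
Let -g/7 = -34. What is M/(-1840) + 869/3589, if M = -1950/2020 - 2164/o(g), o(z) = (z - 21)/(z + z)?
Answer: 116716345681/41352745120 ≈ 2.8225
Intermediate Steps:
g = 238 (g = -7*(-34) = 238)
o(z) = (-21 + z)/(2*z) (o(z) = (-21 + z)/((2*z)) = (-21 + z)*(1/(2*z)) = (-21 + z)/(2*z))
M = -29730749/6262 (M = -1950/2020 - 2164*476/(-21 + 238) = -1950*1/2020 - 2164/((½)*(1/238)*217) = -195/202 - 2164/31/68 = -195/202 - 2164*68/31 = -195/202 - 147152/31 = -29730749/6262 ≈ -4747.8)
M/(-1840) + 869/3589 = -29730749/6262/(-1840) + 869/3589 = -29730749/6262*(-1/1840) + 869*(1/3589) = 29730749/11522080 + 869/3589 = 116716345681/41352745120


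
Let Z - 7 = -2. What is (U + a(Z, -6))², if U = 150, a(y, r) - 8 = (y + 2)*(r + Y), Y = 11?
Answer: 37249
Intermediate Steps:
Z = 5 (Z = 7 - 2 = 5)
a(y, r) = 8 + (2 + y)*(11 + r) (a(y, r) = 8 + (y + 2)*(r + 11) = 8 + (2 + y)*(11 + r))
(U + a(Z, -6))² = (150 + (30 + 2*(-6) + 11*5 - 6*5))² = (150 + (30 - 12 + 55 - 30))² = (150 + 43)² = 193² = 37249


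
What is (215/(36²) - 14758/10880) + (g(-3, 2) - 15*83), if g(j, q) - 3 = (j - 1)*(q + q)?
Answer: -554849719/440640 ≈ -1259.2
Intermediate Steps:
g(j, q) = 3 + 2*q*(-1 + j) (g(j, q) = 3 + (j - 1)*(q + q) = 3 + (-1 + j)*(2*q) = 3 + 2*q*(-1 + j))
(215/(36²) - 14758/10880) + (g(-3, 2) - 15*83) = (215/(36²) - 14758/10880) + ((3 - 2*2 + 2*(-3)*2) - 15*83) = (215/1296 - 14758*1/10880) + ((3 - 4 - 12) - 1245) = (215*(1/1296) - 7379/5440) + (-13 - 1245) = (215/1296 - 7379/5440) - 1258 = -524599/440640 - 1258 = -554849719/440640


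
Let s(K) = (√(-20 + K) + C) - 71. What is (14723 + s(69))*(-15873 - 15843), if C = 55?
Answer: -466669224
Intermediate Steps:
s(K) = -16 + √(-20 + K) (s(K) = (√(-20 + K) + 55) - 71 = (55 + √(-20 + K)) - 71 = -16 + √(-20 + K))
(14723 + s(69))*(-15873 - 15843) = (14723 + (-16 + √(-20 + 69)))*(-15873 - 15843) = (14723 + (-16 + √49))*(-31716) = (14723 + (-16 + 7))*(-31716) = (14723 - 9)*(-31716) = 14714*(-31716) = -466669224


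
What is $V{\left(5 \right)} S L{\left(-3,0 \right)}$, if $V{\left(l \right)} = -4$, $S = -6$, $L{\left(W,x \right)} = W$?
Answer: $-72$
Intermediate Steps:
$V{\left(5 \right)} S L{\left(-3,0 \right)} = \left(-4\right) \left(-6\right) \left(-3\right) = 24 \left(-3\right) = -72$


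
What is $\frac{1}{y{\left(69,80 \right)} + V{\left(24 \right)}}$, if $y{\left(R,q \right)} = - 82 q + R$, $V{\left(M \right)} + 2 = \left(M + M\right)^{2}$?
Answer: $- \frac{1}{4189} \approx -0.00023872$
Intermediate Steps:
$V{\left(M \right)} = -2 + 4 M^{2}$ ($V{\left(M \right)} = -2 + \left(M + M\right)^{2} = -2 + \left(2 M\right)^{2} = -2 + 4 M^{2}$)
$y{\left(R,q \right)} = R - 82 q$
$\frac{1}{y{\left(69,80 \right)} + V{\left(24 \right)}} = \frac{1}{\left(69 - 6560\right) - \left(2 - 4 \cdot 24^{2}\right)} = \frac{1}{\left(69 - 6560\right) + \left(-2 + 4 \cdot 576\right)} = \frac{1}{-6491 + \left(-2 + 2304\right)} = \frac{1}{-6491 + 2302} = \frac{1}{-4189} = - \frac{1}{4189}$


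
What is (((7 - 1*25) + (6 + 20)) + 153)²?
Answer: 25921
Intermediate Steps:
(((7 - 1*25) + (6 + 20)) + 153)² = (((7 - 25) + 26) + 153)² = ((-18 + 26) + 153)² = (8 + 153)² = 161² = 25921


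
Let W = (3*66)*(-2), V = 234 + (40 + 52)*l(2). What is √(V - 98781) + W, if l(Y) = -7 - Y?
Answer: -396 + 25*I*√159 ≈ -396.0 + 315.24*I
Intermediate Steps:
V = -594 (V = 234 + (40 + 52)*(-7 - 1*2) = 234 + 92*(-7 - 2) = 234 + 92*(-9) = 234 - 828 = -594)
W = -396 (W = 198*(-2) = -396)
√(V - 98781) + W = √(-594 - 98781) - 396 = √(-99375) - 396 = 25*I*√159 - 396 = -396 + 25*I*√159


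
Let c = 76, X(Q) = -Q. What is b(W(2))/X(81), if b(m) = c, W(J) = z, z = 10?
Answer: -76/81 ≈ -0.93827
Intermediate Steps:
W(J) = 10
b(m) = 76
b(W(2))/X(81) = 76/((-1*81)) = 76/(-81) = 76*(-1/81) = -76/81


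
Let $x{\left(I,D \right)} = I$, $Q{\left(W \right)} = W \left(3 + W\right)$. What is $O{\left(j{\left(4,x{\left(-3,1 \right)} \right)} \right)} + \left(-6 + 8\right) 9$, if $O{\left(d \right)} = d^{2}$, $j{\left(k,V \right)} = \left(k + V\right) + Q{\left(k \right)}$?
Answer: $859$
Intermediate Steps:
$j{\left(k,V \right)} = V + k + k \left(3 + k\right)$ ($j{\left(k,V \right)} = \left(k + V\right) + k \left(3 + k\right) = \left(V + k\right) + k \left(3 + k\right) = V + k + k \left(3 + k\right)$)
$O{\left(j{\left(4,x{\left(-3,1 \right)} \right)} \right)} + \left(-6 + 8\right) 9 = \left(-3 + 4 + 4 \left(3 + 4\right)\right)^{2} + \left(-6 + 8\right) 9 = \left(-3 + 4 + 4 \cdot 7\right)^{2} + 2 \cdot 9 = \left(-3 + 4 + 28\right)^{2} + 18 = 29^{2} + 18 = 841 + 18 = 859$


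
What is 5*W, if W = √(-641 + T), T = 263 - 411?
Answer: 5*I*√789 ≈ 140.45*I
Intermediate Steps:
T = -148
W = I*√789 (W = √(-641 - 148) = √(-789) = I*√789 ≈ 28.089*I)
5*W = 5*(I*√789) = 5*I*√789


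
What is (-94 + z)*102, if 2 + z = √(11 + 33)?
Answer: -9792 + 204*√11 ≈ -9115.4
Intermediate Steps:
z = -2 + 2*√11 (z = -2 + √(11 + 33) = -2 + √44 = -2 + 2*√11 ≈ 4.6332)
(-94 + z)*102 = (-94 + (-2 + 2*√11))*102 = (-96 + 2*√11)*102 = -9792 + 204*√11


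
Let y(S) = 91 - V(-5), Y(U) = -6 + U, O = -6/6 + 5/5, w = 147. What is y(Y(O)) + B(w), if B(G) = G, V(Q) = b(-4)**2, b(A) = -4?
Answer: 222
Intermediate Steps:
O = 0 (O = -6*1/6 + 5*(1/5) = -1 + 1 = 0)
V(Q) = 16 (V(Q) = (-4)**2 = 16)
y(S) = 75 (y(S) = 91 - 1*16 = 91 - 16 = 75)
y(Y(O)) + B(w) = 75 + 147 = 222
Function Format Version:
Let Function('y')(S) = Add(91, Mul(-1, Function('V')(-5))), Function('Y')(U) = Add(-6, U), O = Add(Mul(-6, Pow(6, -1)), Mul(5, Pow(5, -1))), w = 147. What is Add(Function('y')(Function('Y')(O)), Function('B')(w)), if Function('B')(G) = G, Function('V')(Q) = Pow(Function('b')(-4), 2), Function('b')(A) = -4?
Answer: 222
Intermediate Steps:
O = 0 (O = Add(Mul(-6, Rational(1, 6)), Mul(5, Rational(1, 5))) = Add(-1, 1) = 0)
Function('V')(Q) = 16 (Function('V')(Q) = Pow(-4, 2) = 16)
Function('y')(S) = 75 (Function('y')(S) = Add(91, Mul(-1, 16)) = Add(91, -16) = 75)
Add(Function('y')(Function('Y')(O)), Function('B')(w)) = Add(75, 147) = 222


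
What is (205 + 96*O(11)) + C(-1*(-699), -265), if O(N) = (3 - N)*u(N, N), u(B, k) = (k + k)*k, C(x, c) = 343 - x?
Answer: -186007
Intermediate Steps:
u(B, k) = 2*k² (u(B, k) = (2*k)*k = 2*k²)
O(N) = 2*N²*(3 - N) (O(N) = (3 - N)*(2*N²) = 2*N²*(3 - N))
(205 + 96*O(11)) + C(-1*(-699), -265) = (205 + 96*(2*11²*(3 - 1*11))) + (343 - (-1)*(-699)) = (205 + 96*(2*121*(3 - 11))) + (343 - 1*699) = (205 + 96*(2*121*(-8))) + (343 - 699) = (205 + 96*(-1936)) - 356 = (205 - 185856) - 356 = -185651 - 356 = -186007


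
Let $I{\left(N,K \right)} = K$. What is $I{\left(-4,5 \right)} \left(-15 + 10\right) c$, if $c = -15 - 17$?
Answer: $800$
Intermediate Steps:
$c = -32$ ($c = -15 - 17 = -32$)
$I{\left(-4,5 \right)} \left(-15 + 10\right) c = 5 \left(-15 + 10\right) \left(-32\right) = 5 \left(-5\right) \left(-32\right) = \left(-25\right) \left(-32\right) = 800$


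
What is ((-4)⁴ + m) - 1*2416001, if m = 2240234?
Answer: -175511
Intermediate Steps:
((-4)⁴ + m) - 1*2416001 = ((-4)⁴ + 2240234) - 1*2416001 = (256 + 2240234) - 2416001 = 2240490 - 2416001 = -175511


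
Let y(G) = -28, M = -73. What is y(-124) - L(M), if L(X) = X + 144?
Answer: -99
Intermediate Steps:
L(X) = 144 + X
y(-124) - L(M) = -28 - (144 - 73) = -28 - 1*71 = -28 - 71 = -99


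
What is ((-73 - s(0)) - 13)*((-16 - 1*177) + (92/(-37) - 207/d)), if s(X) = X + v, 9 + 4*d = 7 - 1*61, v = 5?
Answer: 613951/37 ≈ 16593.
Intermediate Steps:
d = -63/4 (d = -9/4 + (7 - 1*61)/4 = -9/4 + (7 - 61)/4 = -9/4 + (¼)*(-54) = -9/4 - 27/2 = -63/4 ≈ -15.750)
s(X) = 5 + X (s(X) = X + 5 = 5 + X)
((-73 - s(0)) - 13)*((-16 - 1*177) + (92/(-37) - 207/d)) = ((-73 - (5 + 0)) - 13)*((-16 - 1*177) + (92/(-37) - 207/(-63/4))) = ((-73 - 1*5) - 13)*((-16 - 177) + (92*(-1/37) - 207*(-4/63))) = ((-73 - 5) - 13)*(-193 + (-92/37 + 92/7)) = (-78 - 13)*(-193 + 2760/259) = -91*(-47227/259) = 613951/37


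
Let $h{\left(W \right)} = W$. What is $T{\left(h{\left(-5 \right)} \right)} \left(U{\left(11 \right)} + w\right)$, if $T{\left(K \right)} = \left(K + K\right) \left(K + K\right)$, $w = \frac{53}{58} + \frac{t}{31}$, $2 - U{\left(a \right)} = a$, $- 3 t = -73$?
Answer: $- \frac{1969150}{2697} \approx -730.13$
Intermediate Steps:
$t = \frac{73}{3}$ ($t = \left(- \frac{1}{3}\right) \left(-73\right) = \frac{73}{3} \approx 24.333$)
$U{\left(a \right)} = 2 - a$
$w = \frac{9163}{5394}$ ($w = \frac{53}{58} + \frac{73}{3 \cdot 31} = 53 \cdot \frac{1}{58} + \frac{73}{3} \cdot \frac{1}{31} = \frac{53}{58} + \frac{73}{93} = \frac{9163}{5394} \approx 1.6987$)
$T{\left(K \right)} = 4 K^{2}$ ($T{\left(K \right)} = 2 K 2 K = 4 K^{2}$)
$T{\left(h{\left(-5 \right)} \right)} \left(U{\left(11 \right)} + w\right) = 4 \left(-5\right)^{2} \left(\left(2 - 11\right) + \frac{9163}{5394}\right) = 4 \cdot 25 \left(\left(2 - 11\right) + \frac{9163}{5394}\right) = 100 \left(-9 + \frac{9163}{5394}\right) = 100 \left(- \frac{39383}{5394}\right) = - \frac{1969150}{2697}$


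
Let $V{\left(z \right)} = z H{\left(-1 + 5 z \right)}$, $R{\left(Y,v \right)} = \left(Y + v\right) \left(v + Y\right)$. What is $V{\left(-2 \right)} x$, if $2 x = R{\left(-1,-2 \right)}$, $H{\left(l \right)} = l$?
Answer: $99$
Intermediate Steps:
$R{\left(Y,v \right)} = \left(Y + v\right)^{2}$ ($R{\left(Y,v \right)} = \left(Y + v\right) \left(Y + v\right) = \left(Y + v\right)^{2}$)
$V{\left(z \right)} = z \left(-1 + 5 z\right)$
$x = \frac{9}{2}$ ($x = \frac{\left(-1 - 2\right)^{2}}{2} = \frac{\left(-3\right)^{2}}{2} = \frac{1}{2} \cdot 9 = \frac{9}{2} \approx 4.5$)
$V{\left(-2 \right)} x = - 2 \left(-1 + 5 \left(-2\right)\right) \frac{9}{2} = - 2 \left(-1 - 10\right) \frac{9}{2} = \left(-2\right) \left(-11\right) \frac{9}{2} = 22 \cdot \frac{9}{2} = 99$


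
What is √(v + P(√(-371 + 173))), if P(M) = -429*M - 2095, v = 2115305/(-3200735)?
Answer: √(-858777061700822 - 527397389730783*I*√22)/640147 ≈ 46.337 - 65.137*I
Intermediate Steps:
v = -423061/640147 (v = 2115305*(-1/3200735) = -423061/640147 ≈ -0.66088)
P(M) = -2095 - 429*M
√(v + P(√(-371 + 173))) = √(-423061/640147 + (-2095 - 429*√(-371 + 173))) = √(-423061/640147 + (-2095 - 1287*I*√22)) = √(-1341531026/640147 - 1287*I*√22)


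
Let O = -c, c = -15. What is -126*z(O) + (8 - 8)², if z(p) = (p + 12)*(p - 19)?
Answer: 13608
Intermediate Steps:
O = 15 (O = -1*(-15) = 15)
z(p) = (-19 + p)*(12 + p) (z(p) = (12 + p)*(-19 + p) = (-19 + p)*(12 + p))
-126*z(O) + (8 - 8)² = -126*(-228 + 15² - 7*15) + (8 - 8)² = -126*(-228 + 225 - 105) + 0² = -126*(-108) + 0 = 13608 + 0 = 13608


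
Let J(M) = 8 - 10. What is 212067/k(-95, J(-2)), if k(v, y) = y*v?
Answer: 212067/190 ≈ 1116.1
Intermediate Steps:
J(M) = -2
k(v, y) = v*y
212067/k(-95, J(-2)) = 212067/((-95*(-2))) = 212067/190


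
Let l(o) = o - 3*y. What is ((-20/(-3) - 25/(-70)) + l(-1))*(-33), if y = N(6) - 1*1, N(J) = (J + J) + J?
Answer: 20779/14 ≈ 1484.2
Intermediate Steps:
N(J) = 3*J (N(J) = 2*J + J = 3*J)
y = 17 (y = 3*6 - 1*1 = 18 - 1 = 17)
l(o) = -51 + o (l(o) = o - 3*17 = o - 51 = -51 + o)
((-20/(-3) - 25/(-70)) + l(-1))*(-33) = ((-20/(-3) - 25/(-70)) + (-51 - 1))*(-33) = ((-20*(-1/3) - 25*(-1/70)) - 52)*(-33) = ((20/3 + 5/14) - 52)*(-33) = (295/42 - 52)*(-33) = -1889/42*(-33) = 20779/14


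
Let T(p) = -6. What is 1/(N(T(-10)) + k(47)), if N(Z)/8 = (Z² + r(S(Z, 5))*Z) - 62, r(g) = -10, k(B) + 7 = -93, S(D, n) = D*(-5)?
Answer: 1/172 ≈ 0.0058140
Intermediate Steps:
S(D, n) = -5*D
k(B) = -100 (k(B) = -7 - 93 = -100)
N(Z) = -496 - 80*Z + 8*Z² (N(Z) = 8*((Z² - 10*Z) - 62) = 8*(-62 + Z² - 10*Z) = -496 - 80*Z + 8*Z²)
1/(N(T(-10)) + k(47)) = 1/((-496 - 80*(-6) + 8*(-6)²) - 100) = 1/((-496 + 480 + 8*36) - 100) = 1/((-496 + 480 + 288) - 100) = 1/(272 - 100) = 1/172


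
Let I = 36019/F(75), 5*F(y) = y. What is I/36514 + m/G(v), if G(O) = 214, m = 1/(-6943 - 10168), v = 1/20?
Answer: 32973042404/501394820835 ≈ 0.065763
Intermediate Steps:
v = 1/20 ≈ 0.050000
m = -1/17111 (m = 1/(-17111) = -1/17111 ≈ -5.8442e-5)
F(y) = y/5
I = 36019/15 (I = 36019/(((⅕)*75)) = 36019/15 ≈ 2401.3)
I/36514 + m/G(v) = (36019/15)/36514 - 1/17111/214 = (36019/15)*(1/36514) - 1/17111*1/214 = 36019/547710 - 1/3661754 = 32973042404/501394820835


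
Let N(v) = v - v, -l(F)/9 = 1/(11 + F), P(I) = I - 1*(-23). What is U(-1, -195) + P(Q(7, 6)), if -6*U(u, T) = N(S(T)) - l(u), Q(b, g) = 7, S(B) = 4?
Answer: 597/20 ≈ 29.850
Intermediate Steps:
P(I) = 23 + I (P(I) = I + 23 = 23 + I)
l(F) = -9/(11 + F)
N(v) = 0
U(u, T) = -3/(2*(11 + u)) (U(u, T) = -(0 - (-9)/(11 + u))/6 = -(0 + 9/(11 + u))/6 = -3/(2*(11 + u)))
U(-1, -195) + P(Q(7, 6)) = -3/(22 + 2*(-1)) + (23 + 7) = -3/(22 - 2) + 30 = -3/20 + 30 = 597/20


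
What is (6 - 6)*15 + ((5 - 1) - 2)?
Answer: 2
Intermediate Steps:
(6 - 6)*15 + ((5 - 1) - 2) = 0*15 + (4 - 2) = 0 + 2 = 2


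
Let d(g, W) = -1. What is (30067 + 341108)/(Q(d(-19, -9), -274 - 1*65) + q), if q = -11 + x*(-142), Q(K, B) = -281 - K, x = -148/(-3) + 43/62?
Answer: -34519275/687718 ≈ -50.194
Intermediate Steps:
x = 9305/186 (x = -148*(-⅓) + 43*(1/62) = 148/3 + 43/62 = 9305/186 ≈ 50.027)
q = -661678/93 (q = -11 + (9305/186)*(-142) = -11 - 660655/93 = -661678/93 ≈ -7114.8)
(30067 + 341108)/(Q(d(-19, -9), -274 - 1*65) + q) = (30067 + 341108)/((-281 - 1*(-1)) - 661678/93) = 371175/((-281 + 1) - 661678/93) = 371175/(-280 - 661678/93) = 371175/(-687718/93) = 371175*(-93/687718) = -34519275/687718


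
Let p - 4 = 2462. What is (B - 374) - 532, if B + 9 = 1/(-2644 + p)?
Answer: -162871/178 ≈ -915.01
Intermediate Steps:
p = 2466 (p = 4 + 2462 = 2466)
B = -1603/178 (B = -9 + 1/(-2644 + 2466) = -9 + 1/(-178) = -9 - 1/178 = -1603/178 ≈ -9.0056)
(B - 374) - 532 = (-1603/178 - 374) - 532 = -68175/178 - 532 = -162871/178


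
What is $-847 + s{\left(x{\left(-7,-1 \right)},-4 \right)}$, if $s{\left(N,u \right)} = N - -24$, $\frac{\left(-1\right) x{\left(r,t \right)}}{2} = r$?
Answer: $-809$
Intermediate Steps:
$x{\left(r,t \right)} = - 2 r$
$s{\left(N,u \right)} = 24 + N$ ($s{\left(N,u \right)} = N + 24 = 24 + N$)
$-847 + s{\left(x{\left(-7,-1 \right)},-4 \right)} = -847 + \left(24 - -14\right) = -847 + \left(24 + 14\right) = -847 + 38 = -809$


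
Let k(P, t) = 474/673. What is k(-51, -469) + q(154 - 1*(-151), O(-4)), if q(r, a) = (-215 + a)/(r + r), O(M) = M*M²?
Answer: 101373/410530 ≈ 0.24693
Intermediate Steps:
k(P, t) = 474/673 (k(P, t) = 474*(1/673) = 474/673)
O(M) = M³
q(r, a) = (-215 + a)/(2*r) (q(r, a) = (-215 + a)/((2*r)) = (-215 + a)*(1/(2*r)) = (-215 + a)/(2*r))
k(-51, -469) + q(154 - 1*(-151), O(-4)) = 474/673 + (-215 + (-4)³)/(2*(154 - 1*(-151))) = 474/673 + (-215 - 64)/(2*(154 + 151)) = 474/673 + (½)*(-279)/305 = 474/673 + (½)*(1/305)*(-279) = 474/673 - 279/610 = 101373/410530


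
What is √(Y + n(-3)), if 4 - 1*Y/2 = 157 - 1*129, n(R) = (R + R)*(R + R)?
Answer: 2*I*√3 ≈ 3.4641*I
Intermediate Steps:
n(R) = 4*R² (n(R) = (2*R)*(2*R) = 4*R²)
Y = -48 (Y = 8 - 2*(157 - 1*129) = 8 - 2*(157 - 129) = 8 - 2*28 = 8 - 56 = -48)
√(Y + n(-3)) = √(-48 + 4*(-3)²) = √(-48 + 4*9) = √(-48 + 36) = √(-12) = 2*I*√3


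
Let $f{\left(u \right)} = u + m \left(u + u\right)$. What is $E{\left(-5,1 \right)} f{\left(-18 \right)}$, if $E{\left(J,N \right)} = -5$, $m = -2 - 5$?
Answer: $-1170$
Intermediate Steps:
$m = -7$
$f{\left(u \right)} = - 13 u$ ($f{\left(u \right)} = u - 7 \left(u + u\right) = u - 7 \cdot 2 u = u - 14 u = - 13 u$)
$E{\left(-5,1 \right)} f{\left(-18 \right)} = - 5 \left(\left(-13\right) \left(-18\right)\right) = \left(-5\right) 234 = -1170$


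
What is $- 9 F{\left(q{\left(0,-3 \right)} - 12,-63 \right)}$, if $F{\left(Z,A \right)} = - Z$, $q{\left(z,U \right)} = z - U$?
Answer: $-81$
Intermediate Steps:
$- 9 F{\left(q{\left(0,-3 \right)} - 12,-63 \right)} = - 9 \left(- (\left(0 - -3\right) - 12)\right) = - 9 \left(- (\left(0 + 3\right) - 12)\right) = - 9 \left(- (3 - 12)\right) = - 9 \left(\left(-1\right) \left(-9\right)\right) = \left(-9\right) 9 = -81$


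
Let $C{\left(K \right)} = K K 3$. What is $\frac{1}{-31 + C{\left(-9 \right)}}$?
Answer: $\frac{1}{212} \approx 0.004717$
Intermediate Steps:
$C{\left(K \right)} = 3 K^{2}$ ($C{\left(K \right)} = K^{2} \cdot 3 = 3 K^{2}$)
$\frac{1}{-31 + C{\left(-9 \right)}} = \frac{1}{-31 + 3 \left(-9\right)^{2}} = \frac{1}{-31 + 3 \cdot 81} = \frac{1}{-31 + 243} = \frac{1}{212}$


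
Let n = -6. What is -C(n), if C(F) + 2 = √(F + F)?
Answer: 2 - 2*I*√3 ≈ 2.0 - 3.4641*I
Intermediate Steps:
C(F) = -2 + √2*√F (C(F) = -2 + √(F + F) = -2 + √(2*F) = -2 + √2*√F)
-C(n) = -(-2 + √2*√(-6)) = -(-2 + √2*(I*√6)) = -(-2 + 2*I*√3) = 2 - 2*I*√3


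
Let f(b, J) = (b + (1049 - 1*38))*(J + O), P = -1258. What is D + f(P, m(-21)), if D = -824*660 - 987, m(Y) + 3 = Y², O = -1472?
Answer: -289429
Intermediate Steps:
m(Y) = -3 + Y²
f(b, J) = (-1472 + J)*(1011 + b) (f(b, J) = (b + (1049 - 1*38))*(J - 1472) = (b + (1049 - 38))*(-1472 + J) = (b + 1011)*(-1472 + J) = (1011 + b)*(-1472 + J) = (-1472 + J)*(1011 + b))
D = -544827 (D = -543840 - 987 = -544827)
D + f(P, m(-21)) = -544827 + (-1488192 - 1472*(-1258) + 1011*(-3 + (-21)²) + (-3 + (-21)²)*(-1258)) = -544827 + (-1488192 + 1851776 + 1011*(-3 + 441) + (-3 + 441)*(-1258)) = -544827 + (-1488192 + 1851776 + 1011*438 + 438*(-1258)) = -544827 + (-1488192 + 1851776 + 442818 - 551004) = -544827 + 255398 = -289429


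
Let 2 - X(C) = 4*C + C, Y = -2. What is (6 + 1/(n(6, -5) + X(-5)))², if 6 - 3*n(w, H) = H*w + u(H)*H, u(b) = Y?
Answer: 416025/11449 ≈ 36.337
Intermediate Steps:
X(C) = 2 - 5*C (X(C) = 2 - (4*C + C) = 2 - 5*C)
u(b) = -2
n(w, H) = 2 + 2*H/3 - H*w/3 (n(w, H) = 2 - (H*w - 2*H)/3 = 2 - (-2*H + H*w)/3 = 2 + (2*H/3 - H*w/3) = 2 + 2*H/3 - H*w/3)
(6 + 1/(n(6, -5) + X(-5)))² = (6 + 1/((2 + (⅔)*(-5) - ⅓*(-5)*6) + (2 - 5*(-5))))² = (6 + 1/((2 - 10/3 + 10) + (2 + 25)))² = (6 + 1/(26/3 + 27))² = (6 + 1/(107/3))² = (6 + 3/107)² = (645/107)² = 416025/11449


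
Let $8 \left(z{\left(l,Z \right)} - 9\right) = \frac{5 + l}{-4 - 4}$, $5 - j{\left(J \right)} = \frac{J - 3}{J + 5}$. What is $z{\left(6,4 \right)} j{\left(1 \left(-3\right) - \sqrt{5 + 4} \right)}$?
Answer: $- \frac{565}{16} \approx -35.313$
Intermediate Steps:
$j{\left(J \right)} = 5 - \frac{-3 + J}{5 + J}$ ($j{\left(J \right)} = 5 - \frac{J - 3}{J + 5} = 5 - \frac{-3 + J}{5 + J}$)
$z{\left(l,Z \right)} = \frac{571}{64} - \frac{l}{64}$ ($z{\left(l,Z \right)} = 9 + \frac{\left(5 + l\right) \frac{1}{-4 - 4}}{8} = 9 + \frac{\left(5 + l\right) \frac{1}{-8}}{8} = 9 + \frac{\left(5 + l\right) \left(- \frac{1}{8}\right)}{8} = 9 + \frac{- \frac{5}{8} - \frac{l}{8}}{8} = 9 - \left(\frac{5}{64} + \frac{l}{64}\right) = \frac{571}{64} - \frac{l}{64}$)
$z{\left(6,4 \right)} j{\left(1 \left(-3\right) - \sqrt{5 + 4} \right)} = \left(\frac{571}{64} - \frac{3}{32}\right) \frac{4 \left(7 + \left(1 \left(-3\right) - \sqrt{5 + 4}\right)\right)}{5 + \left(1 \left(-3\right) - \sqrt{5 + 4}\right)} = \left(\frac{571}{64} - \frac{3}{32}\right) \frac{4 \left(7 - \left(3 + \sqrt{9}\right)\right)}{5 - \left(3 + \sqrt{9}\right)} = \frac{565 \frac{4 \left(7 - 6\right)}{5 - 6}}{64} = \frac{565 \cdot 4 \frac{1}{-1} \cdot 1}{64} = \frac{565 \cdot 4 \left(-1\right) 1}{64} = \frac{565}{64} \left(-4\right) = - \frac{565}{16}$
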